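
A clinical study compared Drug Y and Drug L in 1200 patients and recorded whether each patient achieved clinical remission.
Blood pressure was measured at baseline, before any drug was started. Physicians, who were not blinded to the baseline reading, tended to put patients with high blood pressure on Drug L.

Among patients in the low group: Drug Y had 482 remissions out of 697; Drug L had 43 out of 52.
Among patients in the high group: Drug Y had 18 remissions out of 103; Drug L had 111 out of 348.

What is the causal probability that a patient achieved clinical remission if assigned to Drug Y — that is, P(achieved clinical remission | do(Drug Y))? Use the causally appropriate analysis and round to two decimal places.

Within every blood pressure level Drug L has the higher rate, yet pooled Drug Y does — Simpson's reversal.
Blood pressure satisfies the back-door criterion: it is not a descendant of the drug, and it blocks the spurious path from drug to outcome. Adjusting for it (i.e., using the within-blood pressure rates) gives the causal effect.
Standardising Drug Y to the population blood pressure mix: 0.624·482/697 + 0.376·18/103 = 0.497.

0.50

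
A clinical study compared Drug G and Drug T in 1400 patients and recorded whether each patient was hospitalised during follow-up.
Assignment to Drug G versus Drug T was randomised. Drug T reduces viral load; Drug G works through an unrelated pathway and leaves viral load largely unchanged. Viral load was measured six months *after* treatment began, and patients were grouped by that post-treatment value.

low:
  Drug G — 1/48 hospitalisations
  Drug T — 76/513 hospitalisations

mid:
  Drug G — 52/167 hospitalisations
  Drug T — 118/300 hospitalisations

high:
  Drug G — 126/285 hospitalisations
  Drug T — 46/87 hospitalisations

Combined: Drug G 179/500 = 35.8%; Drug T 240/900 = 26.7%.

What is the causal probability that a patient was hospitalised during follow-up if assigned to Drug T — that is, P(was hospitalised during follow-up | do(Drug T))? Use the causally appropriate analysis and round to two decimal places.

0.27

Viral load lies on the pathway drug → viral load → outcome, so adjusting for it blocks the indirect effect. For the total causal effect of drug, use the unadjusted pooled rates.
So P(outcome | do(Drug T)) is just the pooled rate for Drug T: 240/900 = 0.267.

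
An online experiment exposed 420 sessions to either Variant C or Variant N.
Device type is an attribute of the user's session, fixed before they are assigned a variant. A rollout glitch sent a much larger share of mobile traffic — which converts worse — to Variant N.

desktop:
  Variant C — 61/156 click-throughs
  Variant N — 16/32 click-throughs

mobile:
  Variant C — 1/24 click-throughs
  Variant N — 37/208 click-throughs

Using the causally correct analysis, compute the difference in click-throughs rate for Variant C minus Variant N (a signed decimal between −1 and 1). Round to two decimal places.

-0.12

The stratified and pooled comparisons disagree (Variant N wins within each device type; Variant C wins overall), so the answer turns on the causal role of device type.
Nothing the variant does changes device type; the imbalance is an allocation artefact. With device type also predicting the outcome, the pooled figure is confounded, and the within-stratum comparison is the causal one.
Adjusting over the population distribution of device type: 0.448·(0.391−0.500) + 0.552·(0.042−0.178) = -0.124.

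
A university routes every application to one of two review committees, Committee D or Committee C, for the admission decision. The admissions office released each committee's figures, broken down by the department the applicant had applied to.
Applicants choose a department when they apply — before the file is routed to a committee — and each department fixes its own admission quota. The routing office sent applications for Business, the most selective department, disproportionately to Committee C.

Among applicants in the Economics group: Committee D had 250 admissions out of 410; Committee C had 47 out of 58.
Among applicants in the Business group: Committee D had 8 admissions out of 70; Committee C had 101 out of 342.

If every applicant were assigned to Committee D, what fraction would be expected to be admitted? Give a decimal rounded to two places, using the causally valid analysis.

0.38

The stratified and pooled comparisons disagree (Committee C wins within each department; Committee D wins overall), so the answer turns on the causal role of department.
Department satisfies the back-door criterion: it is not a descendant of the review committee, and it blocks the spurious path from review committee to outcome. Adjusting for it (i.e., using the within-department rates) gives the causal effect.
Standardising Committee D to the population department mix: 0.532·250/410 + 0.468·8/70 = 0.378.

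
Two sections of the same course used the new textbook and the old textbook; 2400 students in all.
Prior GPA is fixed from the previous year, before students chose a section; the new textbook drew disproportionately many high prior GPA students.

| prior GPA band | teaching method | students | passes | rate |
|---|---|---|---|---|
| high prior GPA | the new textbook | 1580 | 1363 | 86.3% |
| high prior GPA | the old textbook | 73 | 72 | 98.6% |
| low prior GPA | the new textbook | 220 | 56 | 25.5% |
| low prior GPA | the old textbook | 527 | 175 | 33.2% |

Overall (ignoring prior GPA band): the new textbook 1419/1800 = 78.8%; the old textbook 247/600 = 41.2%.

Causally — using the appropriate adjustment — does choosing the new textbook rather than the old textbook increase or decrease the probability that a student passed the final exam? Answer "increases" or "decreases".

decreases

the old textbook is higher inside every prior GPA band stratum but the new textbook is higher in aggregate. Whether to stratify depends on how prior GPA band relates to the teaching method.
Here prior GPA band is a common cause — it drives both which teaching method a case falls under and the outcome. The crude comparison mixes populations; the stratum-specific rates are the causally relevant ones.
Within each level — high prior GPA: 86.3% vs 98.6%; low prior GPA: 25.5% vs 33.2% — the old textbook is higher every time.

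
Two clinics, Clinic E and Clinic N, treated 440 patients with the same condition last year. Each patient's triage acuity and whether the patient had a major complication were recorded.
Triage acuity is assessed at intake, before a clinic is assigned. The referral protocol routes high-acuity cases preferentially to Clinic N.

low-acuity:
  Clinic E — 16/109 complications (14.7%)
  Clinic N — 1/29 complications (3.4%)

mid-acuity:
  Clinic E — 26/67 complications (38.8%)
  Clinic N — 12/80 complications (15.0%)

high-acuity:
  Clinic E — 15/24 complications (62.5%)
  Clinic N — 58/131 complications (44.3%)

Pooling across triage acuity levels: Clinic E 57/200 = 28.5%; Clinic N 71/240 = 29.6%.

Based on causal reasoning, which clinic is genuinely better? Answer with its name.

Clinic N

Within every triage acuity level Clinic N has the lower rate, yet pooled Clinic E does — Simpson's reversal.
Nothing the clinic does changes triage acuity; the imbalance is an allocation artefact. With triage acuity also predicting the outcome, the pooled figure is confounded, and the within-stratum comparison is the causal one.
Within each level — low-acuity: 14.7% vs 3.4%; mid-acuity: 38.8% vs 15.0%; high-acuity: 62.5% vs 44.3% — Clinic N is lower every time.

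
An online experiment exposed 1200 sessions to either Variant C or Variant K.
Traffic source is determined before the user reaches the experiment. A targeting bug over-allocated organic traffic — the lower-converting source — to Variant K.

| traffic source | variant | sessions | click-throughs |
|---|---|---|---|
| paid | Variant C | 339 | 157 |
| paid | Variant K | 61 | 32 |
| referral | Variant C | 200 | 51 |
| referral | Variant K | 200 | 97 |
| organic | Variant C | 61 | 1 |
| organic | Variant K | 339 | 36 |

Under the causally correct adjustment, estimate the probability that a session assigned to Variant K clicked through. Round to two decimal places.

0.37

Since traffic source is a pre-existing factor (not a product of the variant) and it affects the outcome on its own, it is a confounder. The stratified rates, not the pooled rate, identify the causal effect.
Standardising Variant K to the population traffic source mix: 0.333·32/61 + 0.333·97/200 + 0.333·36/339 = 0.372.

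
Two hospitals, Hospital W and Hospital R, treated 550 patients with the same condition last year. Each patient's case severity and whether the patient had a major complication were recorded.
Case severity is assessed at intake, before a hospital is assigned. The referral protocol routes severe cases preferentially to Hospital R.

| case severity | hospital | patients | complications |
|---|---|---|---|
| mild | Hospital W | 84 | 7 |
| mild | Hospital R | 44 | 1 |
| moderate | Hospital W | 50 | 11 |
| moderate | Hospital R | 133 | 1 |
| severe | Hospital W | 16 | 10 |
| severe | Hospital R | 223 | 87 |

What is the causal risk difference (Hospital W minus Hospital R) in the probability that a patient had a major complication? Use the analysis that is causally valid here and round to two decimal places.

+0.19

Within every case severity level Hospital R has the lower rate, yet pooled Hospital W does — Simpson's reversal.
Since case severity is a pre-existing factor (not a product of the hospital) and it affects the outcome on its own, it is a confounder. The stratified rates, not the pooled rate, identify the causal effect.
Adjusting over the population distribution of case severity: 0.233·(0.083−0.023) + 0.333·(0.220−0.008) + 0.435·(0.625−0.390) = +0.187.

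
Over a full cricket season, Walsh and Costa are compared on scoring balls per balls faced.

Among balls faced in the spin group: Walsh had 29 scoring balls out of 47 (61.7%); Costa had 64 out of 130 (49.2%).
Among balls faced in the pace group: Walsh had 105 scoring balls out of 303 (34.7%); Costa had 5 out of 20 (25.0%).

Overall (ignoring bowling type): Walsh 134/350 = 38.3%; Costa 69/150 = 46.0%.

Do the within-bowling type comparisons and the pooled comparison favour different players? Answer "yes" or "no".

yes

Within each bowling type level (spin 61.7% vs 49.2%; pace 34.7% vs 25.0%), Walsh has the higher rate every time. Pooled: 38.3% vs 46.0% — Costa has the higher rate overall. The two comparisons disagree.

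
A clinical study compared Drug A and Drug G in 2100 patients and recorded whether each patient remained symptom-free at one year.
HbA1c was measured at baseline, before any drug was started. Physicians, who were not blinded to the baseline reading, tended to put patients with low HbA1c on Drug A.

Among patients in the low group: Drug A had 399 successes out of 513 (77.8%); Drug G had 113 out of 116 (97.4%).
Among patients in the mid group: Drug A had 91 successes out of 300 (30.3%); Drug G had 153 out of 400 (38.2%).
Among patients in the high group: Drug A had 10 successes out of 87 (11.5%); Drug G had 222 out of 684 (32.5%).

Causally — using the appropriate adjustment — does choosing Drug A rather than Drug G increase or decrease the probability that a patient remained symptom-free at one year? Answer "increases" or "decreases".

decreases

The HbA1c-specific comparison favours Drug G throughout, but the pooled figures favour Drug A. The question is whether to condition on HbA1c.
Since HbA1c is a pre-existing factor (not a product of the drug) and it affects the outcome on its own, it is a confounder. The stratified rates, not the pooled rate, identify the causal effect.
Within each level — low: 77.8% vs 97.4%; mid: 30.3% vs 38.2%; high: 11.5% vs 32.5% — Drug G is higher every time.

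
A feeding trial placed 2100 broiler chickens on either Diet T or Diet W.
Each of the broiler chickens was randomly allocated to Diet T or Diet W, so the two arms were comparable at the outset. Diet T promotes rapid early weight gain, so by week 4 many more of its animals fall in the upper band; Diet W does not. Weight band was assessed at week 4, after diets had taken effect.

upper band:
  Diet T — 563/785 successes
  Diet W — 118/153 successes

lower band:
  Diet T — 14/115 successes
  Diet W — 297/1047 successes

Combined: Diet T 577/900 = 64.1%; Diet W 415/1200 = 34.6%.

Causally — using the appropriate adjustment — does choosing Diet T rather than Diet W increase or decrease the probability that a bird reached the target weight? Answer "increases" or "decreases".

increases

Within every week-4 weight band level Diet W has the higher rate, yet pooled Diet T does — Simpson's reversal.
Week-4 weight band lies on the pathway diet → week-4 weight band → outcome, so adjusting for it blocks the indirect effect. For the total causal effect of diet, use the unadjusted pooled rates.
Pooled: Diet T 64.1% vs Diet W 34.6%; Diet T is higher overall.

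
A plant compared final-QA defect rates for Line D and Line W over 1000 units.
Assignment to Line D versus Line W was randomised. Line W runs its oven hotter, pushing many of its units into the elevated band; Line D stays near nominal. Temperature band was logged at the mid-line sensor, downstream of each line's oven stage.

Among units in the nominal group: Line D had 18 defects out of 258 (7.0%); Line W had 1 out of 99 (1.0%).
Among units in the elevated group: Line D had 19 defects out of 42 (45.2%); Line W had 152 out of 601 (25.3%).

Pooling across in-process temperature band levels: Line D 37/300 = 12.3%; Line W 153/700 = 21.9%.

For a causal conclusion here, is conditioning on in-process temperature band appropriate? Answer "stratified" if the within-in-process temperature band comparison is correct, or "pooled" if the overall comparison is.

pooled

The in-process temperature band-specific comparison favours Line W throughout, but the pooled figures favour Line D. The question is whether to condition on in-process temperature band.
In-process temperature band is downstream of the line. One should not condition on a consequence of treatment, so the overall rates are the right comparison.
Pooled: Line D 12.3% vs Line W 21.9%; Line D is lower overall.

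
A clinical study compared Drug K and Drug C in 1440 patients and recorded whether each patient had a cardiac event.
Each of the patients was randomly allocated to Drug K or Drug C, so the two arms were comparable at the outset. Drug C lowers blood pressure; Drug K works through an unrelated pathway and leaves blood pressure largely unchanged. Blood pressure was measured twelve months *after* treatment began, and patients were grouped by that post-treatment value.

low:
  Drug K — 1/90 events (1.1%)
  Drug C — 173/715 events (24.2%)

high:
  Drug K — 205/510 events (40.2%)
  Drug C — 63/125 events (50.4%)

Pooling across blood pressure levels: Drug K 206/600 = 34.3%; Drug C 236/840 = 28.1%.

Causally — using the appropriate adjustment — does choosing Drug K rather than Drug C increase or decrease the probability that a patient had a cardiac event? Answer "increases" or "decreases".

Because the drug influences blood pressure, blood pressure is a post-treatment mediator, not a confounder. Stratifying on it would bias the estimate; the causal effect is the crude pooled difference.
Pooled: Drug K 34.3% vs Drug C 28.1%; Drug C is lower overall.

increases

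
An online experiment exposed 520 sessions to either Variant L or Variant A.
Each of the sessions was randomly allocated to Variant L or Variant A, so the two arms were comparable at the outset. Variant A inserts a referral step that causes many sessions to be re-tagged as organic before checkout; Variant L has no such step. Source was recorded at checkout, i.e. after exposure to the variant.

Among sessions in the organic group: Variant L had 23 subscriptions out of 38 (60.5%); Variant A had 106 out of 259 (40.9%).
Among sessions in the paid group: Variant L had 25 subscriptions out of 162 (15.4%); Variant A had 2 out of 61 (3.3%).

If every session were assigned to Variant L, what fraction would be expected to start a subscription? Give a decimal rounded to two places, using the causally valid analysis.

0.24

Within every traffic source level Variant L has the higher rate, yet pooled Variant A does — Simpson's reversal.
Traffic source lies on the pathway variant → traffic source → outcome, so adjusting for it blocks the indirect effect. For the total causal effect of variant, use the unadjusted pooled rates.
So P(outcome | do(Variant L)) is just the pooled rate for Variant L: 48/200 = 0.240.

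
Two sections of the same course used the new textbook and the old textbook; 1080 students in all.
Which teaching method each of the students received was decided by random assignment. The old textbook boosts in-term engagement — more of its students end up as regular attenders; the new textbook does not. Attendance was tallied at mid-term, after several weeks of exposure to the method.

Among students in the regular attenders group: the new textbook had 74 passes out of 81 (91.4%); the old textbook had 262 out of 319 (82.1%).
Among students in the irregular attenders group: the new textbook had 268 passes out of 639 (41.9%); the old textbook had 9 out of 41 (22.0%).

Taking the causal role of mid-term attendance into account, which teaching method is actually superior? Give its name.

the old textbook

the new textbook is higher inside every mid-term attendance stratum but the old textbook is higher in aggregate. Whether to stratify depends on how mid-term attendance relates to the teaching method.
Mid-term attendance is downstream of the teaching method. One should not condition on a consequence of treatment, so the overall rates are the right comparison.
Pooled: the new textbook 47.5% vs the old textbook 75.3%; the old textbook is higher overall.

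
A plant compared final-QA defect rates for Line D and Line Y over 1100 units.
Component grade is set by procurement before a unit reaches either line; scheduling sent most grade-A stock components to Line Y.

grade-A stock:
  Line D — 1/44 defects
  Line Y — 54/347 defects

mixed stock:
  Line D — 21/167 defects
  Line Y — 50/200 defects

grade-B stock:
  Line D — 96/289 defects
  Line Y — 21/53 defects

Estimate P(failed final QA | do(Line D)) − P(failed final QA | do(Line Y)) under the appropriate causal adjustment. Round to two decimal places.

-0.11

Line D is lower inside every component grade stratum but Line Y is lower in aggregate. Whether to stratify depends on how component grade relates to the line.
Since component grade is a pre-existing factor (not a product of the line) and it affects the outcome on its own, it is a confounder. The stratified rates, not the pooled rate, identify the causal effect.
Adjusting over the population distribution of component grade: 0.355·(0.023−0.156) + 0.334·(0.126−0.250) + 0.311·(0.332−0.396) = -0.109.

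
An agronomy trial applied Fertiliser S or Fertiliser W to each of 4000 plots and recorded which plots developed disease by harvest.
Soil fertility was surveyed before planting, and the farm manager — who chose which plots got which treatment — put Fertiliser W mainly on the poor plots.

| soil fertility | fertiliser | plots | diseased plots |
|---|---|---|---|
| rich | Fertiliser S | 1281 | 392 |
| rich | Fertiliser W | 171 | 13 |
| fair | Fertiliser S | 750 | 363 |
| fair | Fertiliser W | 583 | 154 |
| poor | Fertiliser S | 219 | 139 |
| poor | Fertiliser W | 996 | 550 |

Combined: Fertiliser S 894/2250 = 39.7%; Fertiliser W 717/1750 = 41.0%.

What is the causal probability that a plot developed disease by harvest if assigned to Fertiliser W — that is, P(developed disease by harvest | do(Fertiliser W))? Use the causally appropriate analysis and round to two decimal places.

0.28

Soil fertility differs across fertilisers for reasons unrelated to any effect of the fertiliser itself, and it separately predicts the outcome — a classic confounder. We must compare within soil fertility levels.
Standardising Fertiliser W to the population soil fertility mix: 0.363·13/171 + 0.333·154/583 + 0.304·550/996 = 0.283.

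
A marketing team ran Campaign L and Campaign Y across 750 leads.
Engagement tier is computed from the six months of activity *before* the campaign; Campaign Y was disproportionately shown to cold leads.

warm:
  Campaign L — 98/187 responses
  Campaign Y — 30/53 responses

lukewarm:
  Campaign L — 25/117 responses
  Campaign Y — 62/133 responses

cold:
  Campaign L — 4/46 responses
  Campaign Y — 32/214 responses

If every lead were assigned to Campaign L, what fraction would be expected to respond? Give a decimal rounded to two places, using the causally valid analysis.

0.27

Engagement tier differs across campaigns for reasons unrelated to any effect of the campaign itself, and it separately predicts the outcome — a classic confounder. We must compare within engagement tier levels.
Standardising Campaign L to the population engagement tier mix: 0.320·98/187 + 0.333·25/117 + 0.347·4/46 = 0.269.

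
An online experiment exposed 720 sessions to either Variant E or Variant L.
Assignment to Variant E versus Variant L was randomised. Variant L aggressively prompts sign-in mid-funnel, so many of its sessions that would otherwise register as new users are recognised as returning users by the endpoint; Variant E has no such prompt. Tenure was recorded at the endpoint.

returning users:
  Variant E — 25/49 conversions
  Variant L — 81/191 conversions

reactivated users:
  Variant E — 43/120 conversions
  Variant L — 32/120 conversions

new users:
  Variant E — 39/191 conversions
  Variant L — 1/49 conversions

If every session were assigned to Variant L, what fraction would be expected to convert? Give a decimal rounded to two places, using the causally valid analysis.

0.32

Within every user tenure level Variant E has the higher rate, yet pooled Variant L does — Simpson's reversal.
User tenure lies on the pathway variant → user tenure → outcome, so adjusting for it blocks the indirect effect. For the total causal effect of variant, use the unadjusted pooled rates.
So P(outcome | do(Variant L)) is just the pooled rate for Variant L: 114/360 = 0.317.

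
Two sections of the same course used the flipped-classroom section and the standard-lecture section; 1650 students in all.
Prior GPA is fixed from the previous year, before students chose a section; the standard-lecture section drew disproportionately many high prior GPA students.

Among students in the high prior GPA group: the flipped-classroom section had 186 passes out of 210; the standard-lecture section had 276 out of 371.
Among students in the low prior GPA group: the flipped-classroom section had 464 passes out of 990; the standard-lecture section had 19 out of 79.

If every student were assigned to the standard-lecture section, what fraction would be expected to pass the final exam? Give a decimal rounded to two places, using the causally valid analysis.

The stratified and pooled comparisons disagree (the flipped-classroom section wins within each prior GPA band; the standard-lecture section wins overall), so the answer turns on the causal role of prior GPA band.
The imbalance in prior GPA band arose from how students were allocated, not from anything the teaching method did; and prior GPA band independently affects the outcome. The pooled gap is confounded — condition on prior GPA band.
Standardising the standard-lecture section to the population prior GPA band mix: 0.352·276/371 + 0.648·19/79 = 0.418.

0.42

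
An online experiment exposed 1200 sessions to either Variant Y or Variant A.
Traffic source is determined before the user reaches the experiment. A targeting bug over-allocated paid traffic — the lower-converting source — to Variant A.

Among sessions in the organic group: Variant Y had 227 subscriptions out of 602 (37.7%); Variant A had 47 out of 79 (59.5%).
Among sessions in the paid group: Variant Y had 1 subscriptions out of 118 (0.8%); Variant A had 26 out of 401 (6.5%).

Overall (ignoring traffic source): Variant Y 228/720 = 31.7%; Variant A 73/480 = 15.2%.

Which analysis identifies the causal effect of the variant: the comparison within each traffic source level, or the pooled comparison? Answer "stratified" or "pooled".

Variant A is higher inside every traffic source stratum but Variant Y is higher in aggregate. Whether to stratify depends on how traffic source relates to the variant.
The imbalance in traffic source arose from how sessions were allocated, not from anything the variant did; and traffic source independently affects the outcome. The pooled gap is confounded — condition on traffic source.
Within each level — organic: 37.7% vs 59.5%; paid: 0.8% vs 6.5% — Variant A is higher every time.

stratified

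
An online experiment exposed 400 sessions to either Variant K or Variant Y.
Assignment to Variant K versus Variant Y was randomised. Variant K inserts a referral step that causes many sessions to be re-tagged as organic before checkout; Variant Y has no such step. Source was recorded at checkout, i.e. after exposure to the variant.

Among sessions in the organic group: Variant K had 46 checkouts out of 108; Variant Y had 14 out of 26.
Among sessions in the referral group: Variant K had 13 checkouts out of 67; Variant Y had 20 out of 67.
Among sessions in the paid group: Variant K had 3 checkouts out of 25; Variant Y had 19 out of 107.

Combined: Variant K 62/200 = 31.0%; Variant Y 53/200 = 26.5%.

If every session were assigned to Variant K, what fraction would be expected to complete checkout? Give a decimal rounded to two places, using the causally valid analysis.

Variant Y is higher inside every traffic source stratum but Variant K is higher in aggregate. Whether to stratify depends on how traffic source relates to the variant.
Traffic source here is a post-treatment variable shaped by the variant; conditioning on it would introduce bias rather than remove it. The overall comparison is the causal one.
So P(outcome | do(Variant K)) is just the pooled rate for Variant K: 62/200 = 0.310.

0.31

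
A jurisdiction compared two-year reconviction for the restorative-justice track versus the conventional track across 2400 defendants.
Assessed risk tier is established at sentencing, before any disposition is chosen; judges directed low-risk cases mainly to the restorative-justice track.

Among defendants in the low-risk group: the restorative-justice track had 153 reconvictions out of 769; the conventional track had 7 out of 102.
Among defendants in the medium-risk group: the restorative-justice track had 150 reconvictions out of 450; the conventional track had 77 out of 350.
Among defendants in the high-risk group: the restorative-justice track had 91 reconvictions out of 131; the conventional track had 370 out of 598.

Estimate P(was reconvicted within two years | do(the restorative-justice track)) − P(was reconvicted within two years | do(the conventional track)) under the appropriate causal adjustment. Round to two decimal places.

+0.11

the conventional track is lower inside every assessed risk tier stratum but the restorative-justice track is lower in aggregate. Whether to stratify depends on how assessed risk tier relates to the disposition.
Since assessed risk tier is a pre-existing factor (not a product of the disposition) and it affects the outcome on its own, it is a confounder. The stratified rates, not the pooled rate, identify the causal effect.
Adjusting over the population distribution of assessed risk tier: 0.363·(0.199−0.069) + 0.333·(0.333−0.220) + 0.304·(0.695−0.619) = +0.108.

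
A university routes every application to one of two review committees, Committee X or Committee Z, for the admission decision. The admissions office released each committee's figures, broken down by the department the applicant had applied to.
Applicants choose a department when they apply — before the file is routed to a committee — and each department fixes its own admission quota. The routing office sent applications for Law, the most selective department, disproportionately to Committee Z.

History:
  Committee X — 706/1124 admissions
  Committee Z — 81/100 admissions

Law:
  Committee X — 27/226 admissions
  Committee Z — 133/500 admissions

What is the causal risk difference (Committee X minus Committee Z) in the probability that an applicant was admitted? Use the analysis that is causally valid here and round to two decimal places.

Department satisfies the back-door criterion: it is not a descendant of the review committee, and it blocks the spurious path from review committee to outcome. Adjusting for it (i.e., using the within-department rates) gives the causal effect.
Adjusting over the population distribution of department: 0.628·(0.628−0.810) + 0.372·(0.119−0.266) = -0.169.

-0.17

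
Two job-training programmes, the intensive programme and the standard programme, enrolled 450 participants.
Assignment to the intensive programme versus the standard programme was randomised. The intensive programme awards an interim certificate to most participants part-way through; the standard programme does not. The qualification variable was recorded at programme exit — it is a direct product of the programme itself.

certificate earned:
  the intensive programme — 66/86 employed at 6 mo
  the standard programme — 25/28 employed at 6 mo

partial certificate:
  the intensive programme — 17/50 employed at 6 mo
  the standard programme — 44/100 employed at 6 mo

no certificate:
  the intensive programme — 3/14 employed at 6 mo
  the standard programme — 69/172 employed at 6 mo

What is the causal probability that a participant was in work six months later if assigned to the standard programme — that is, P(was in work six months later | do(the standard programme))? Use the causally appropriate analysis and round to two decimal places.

0.46

The stratified and pooled comparisons disagree (the standard programme wins within each qualification attained during the programme; the intensive programme wins overall), so the answer turns on the causal role of qualification attained during the programme.
Qualification attained during the programme here is a post-treatment variable shaped by the programme; conditioning on it would introduce bias rather than remove it. The overall comparison is the causal one.
So P(outcome | do(the standard programme)) is just the pooled rate for the standard programme: 138/300 = 0.460.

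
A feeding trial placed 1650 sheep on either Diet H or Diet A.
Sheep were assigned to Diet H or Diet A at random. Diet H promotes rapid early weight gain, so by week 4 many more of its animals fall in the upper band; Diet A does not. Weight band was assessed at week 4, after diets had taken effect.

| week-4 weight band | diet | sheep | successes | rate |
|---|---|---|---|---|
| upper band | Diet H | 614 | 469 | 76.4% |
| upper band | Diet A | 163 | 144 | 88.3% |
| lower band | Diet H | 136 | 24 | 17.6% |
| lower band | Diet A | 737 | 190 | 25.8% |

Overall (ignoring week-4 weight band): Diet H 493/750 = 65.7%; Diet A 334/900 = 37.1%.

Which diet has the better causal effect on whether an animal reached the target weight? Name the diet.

Because the diet influences week-4 weight band, week-4 weight band is a post-treatment mediator, not a confounder. Stratifying on it would bias the estimate; the causal effect is the crude pooled difference.
Pooled: Diet H 65.7% vs Diet A 37.1%; Diet H is higher overall.

Diet H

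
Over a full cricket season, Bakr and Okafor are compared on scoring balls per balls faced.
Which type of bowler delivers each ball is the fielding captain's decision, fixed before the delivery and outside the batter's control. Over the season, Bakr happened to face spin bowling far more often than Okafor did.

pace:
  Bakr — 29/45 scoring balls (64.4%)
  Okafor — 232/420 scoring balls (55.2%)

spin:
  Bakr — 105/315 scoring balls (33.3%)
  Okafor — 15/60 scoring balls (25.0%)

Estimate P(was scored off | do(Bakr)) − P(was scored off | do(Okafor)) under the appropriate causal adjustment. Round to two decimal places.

+0.09

Bowling type differs across players for reasons unrelated to any effect of the player itself, and it separately predicts the outcome — a classic confounder. We must compare within bowling type levels.
Adjusting over the population distribution of bowling type: 0.554·(0.644−0.552) + 0.446·(0.333−0.250) = +0.088.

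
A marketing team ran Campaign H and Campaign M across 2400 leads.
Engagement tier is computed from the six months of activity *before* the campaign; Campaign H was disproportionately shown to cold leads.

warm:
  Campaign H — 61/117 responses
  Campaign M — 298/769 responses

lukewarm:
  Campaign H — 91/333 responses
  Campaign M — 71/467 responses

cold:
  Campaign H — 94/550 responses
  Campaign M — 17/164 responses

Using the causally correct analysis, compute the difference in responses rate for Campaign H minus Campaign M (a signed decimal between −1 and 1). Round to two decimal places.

Engagement tier is set before the campaign has any effect — it is not caused by the campaign — and it independently drives the outcome. That makes it a confounder, so the causal comparison is within engagement tier levels.
Adjusting over the population distribution of engagement tier: 0.369·(0.521−0.388) + 0.333·(0.273−0.152) + 0.297·(0.171−0.104) = +0.110.

+0.11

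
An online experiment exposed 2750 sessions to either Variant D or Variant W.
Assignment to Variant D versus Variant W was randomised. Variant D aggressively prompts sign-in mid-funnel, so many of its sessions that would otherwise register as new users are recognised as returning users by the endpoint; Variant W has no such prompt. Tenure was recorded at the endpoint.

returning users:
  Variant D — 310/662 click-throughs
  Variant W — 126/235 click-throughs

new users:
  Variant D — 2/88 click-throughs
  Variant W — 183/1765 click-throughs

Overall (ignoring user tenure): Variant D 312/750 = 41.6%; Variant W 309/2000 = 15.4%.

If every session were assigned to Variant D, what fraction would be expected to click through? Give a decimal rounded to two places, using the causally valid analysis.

User tenure here is a post-treatment variable shaped by the variant; conditioning on it would introduce bias rather than remove it. The overall comparison is the causal one.
So P(outcome | do(Variant D)) is just the pooled rate for Variant D: 312/750 = 0.416.

0.42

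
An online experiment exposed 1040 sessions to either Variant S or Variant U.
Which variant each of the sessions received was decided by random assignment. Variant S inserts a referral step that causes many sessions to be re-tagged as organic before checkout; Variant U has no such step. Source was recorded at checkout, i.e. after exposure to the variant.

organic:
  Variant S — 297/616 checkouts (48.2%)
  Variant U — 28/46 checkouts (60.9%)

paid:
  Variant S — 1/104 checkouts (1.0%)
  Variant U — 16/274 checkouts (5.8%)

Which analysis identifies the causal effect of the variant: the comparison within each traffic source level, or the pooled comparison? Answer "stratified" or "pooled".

The traffic source-specific comparison favours Variant U throughout, but the pooled figures favour Variant S. The question is whether to condition on traffic source.
The distribution of traffic source is itself part of what the variant does — it is an intermediate outcome. Holding it fixed would remove that part of the effect; the total effect is the pooled difference.
Pooled: Variant S 41.4% vs Variant U 13.8%; Variant S is higher overall.

pooled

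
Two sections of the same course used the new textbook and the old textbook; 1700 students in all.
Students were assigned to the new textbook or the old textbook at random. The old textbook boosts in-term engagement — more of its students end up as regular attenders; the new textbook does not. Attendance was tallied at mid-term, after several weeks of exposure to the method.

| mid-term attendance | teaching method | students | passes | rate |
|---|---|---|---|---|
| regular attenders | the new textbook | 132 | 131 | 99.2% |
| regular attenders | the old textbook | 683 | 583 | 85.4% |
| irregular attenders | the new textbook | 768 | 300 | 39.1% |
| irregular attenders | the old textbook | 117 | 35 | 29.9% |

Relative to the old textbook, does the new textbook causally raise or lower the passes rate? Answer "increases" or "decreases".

decreases

The mid-term attendance-specific comparison favours the new textbook throughout, but the pooled figures favour the old textbook. The question is whether to condition on mid-term attendance.
Mid-term attendance lies on the pathway teaching method → mid-term attendance → outcome, so adjusting for it blocks the indirect effect. For the total causal effect of teaching method, use the unadjusted pooled rates.
Pooled: the new textbook 47.9% vs the old textbook 77.2%; the old textbook is higher overall.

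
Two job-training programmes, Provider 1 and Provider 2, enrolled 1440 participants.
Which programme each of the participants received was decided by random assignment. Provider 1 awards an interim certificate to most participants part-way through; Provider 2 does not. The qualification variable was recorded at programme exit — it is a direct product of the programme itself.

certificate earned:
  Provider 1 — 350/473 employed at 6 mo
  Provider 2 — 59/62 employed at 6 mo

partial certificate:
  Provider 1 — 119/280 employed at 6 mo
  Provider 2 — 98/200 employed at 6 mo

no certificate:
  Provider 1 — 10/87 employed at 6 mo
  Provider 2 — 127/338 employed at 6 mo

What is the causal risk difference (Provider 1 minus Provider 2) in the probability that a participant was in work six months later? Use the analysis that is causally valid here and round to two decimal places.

+0.10

Qualification attained during the programme lies on the pathway programme → qualification attained during the programme → outcome, so adjusting for it blocks the indirect effect. For the total causal effect of programme, use the unadjusted pooled rates.
The causal difference is the pooled difference: 0.570 − 0.473 = +0.097.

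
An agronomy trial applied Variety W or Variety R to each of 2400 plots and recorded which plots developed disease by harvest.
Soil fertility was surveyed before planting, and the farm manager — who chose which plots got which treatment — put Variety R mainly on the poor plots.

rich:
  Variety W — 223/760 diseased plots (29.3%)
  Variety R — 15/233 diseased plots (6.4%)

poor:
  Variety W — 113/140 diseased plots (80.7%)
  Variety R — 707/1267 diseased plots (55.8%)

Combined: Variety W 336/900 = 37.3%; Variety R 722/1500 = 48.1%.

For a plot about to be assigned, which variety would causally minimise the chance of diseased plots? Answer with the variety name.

The stratified and pooled comparisons disagree (Variety R wins within each soil fertility; Variety W wins overall), so the answer turns on the causal role of soil fertility.
Soil fertility satisfies the back-door criterion: it is not a descendant of the variety, and it blocks the spurious path from variety to outcome. Adjusting for it (i.e., using the within-soil fertility rates) gives the causal effect.
Within each level — rich: 29.3% vs 6.4%; poor: 80.7% vs 55.8% — Variety R is lower every time.

Variety R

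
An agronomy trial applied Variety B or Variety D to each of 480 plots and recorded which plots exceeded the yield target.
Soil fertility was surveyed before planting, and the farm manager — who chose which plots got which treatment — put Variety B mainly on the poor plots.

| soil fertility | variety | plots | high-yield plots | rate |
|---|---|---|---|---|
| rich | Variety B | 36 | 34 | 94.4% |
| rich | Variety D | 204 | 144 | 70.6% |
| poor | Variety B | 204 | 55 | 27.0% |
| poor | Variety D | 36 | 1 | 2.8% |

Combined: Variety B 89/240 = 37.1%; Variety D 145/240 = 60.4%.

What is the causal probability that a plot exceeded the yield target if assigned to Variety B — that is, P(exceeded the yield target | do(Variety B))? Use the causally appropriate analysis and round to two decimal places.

0.61

Soil fertility is set before the variety has any effect — it is not caused by the variety — and it independently drives the outcome. That makes it a confounder, so the causal comparison is within soil fertility levels.
Standardising Variety B to the population soil fertility mix: 0.500·34/36 + 0.500·55/204 = 0.607.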